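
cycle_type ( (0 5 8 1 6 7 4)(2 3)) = 2.7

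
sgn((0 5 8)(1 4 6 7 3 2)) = -1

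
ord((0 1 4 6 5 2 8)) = 7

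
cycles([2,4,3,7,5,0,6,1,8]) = (0 2 3 7 1 4 5)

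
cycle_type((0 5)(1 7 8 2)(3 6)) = 2^2.4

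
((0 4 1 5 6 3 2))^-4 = (0 5 2 1 3 4 6)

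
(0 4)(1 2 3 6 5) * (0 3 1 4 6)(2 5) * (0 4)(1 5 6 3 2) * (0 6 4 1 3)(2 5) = (1 4 5 6 3)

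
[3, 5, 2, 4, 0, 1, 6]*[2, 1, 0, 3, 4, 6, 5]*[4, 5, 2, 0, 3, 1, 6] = [0, 6, 4, 3, 2, 5, 1]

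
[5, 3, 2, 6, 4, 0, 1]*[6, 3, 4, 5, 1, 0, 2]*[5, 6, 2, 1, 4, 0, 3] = [5, 0, 4, 2, 6, 3, 1]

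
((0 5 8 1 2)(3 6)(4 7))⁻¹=(0 2 1 8 5)(3 6)(4 7)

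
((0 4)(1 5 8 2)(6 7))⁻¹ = (0 4)(1 2 8 5)(6 7)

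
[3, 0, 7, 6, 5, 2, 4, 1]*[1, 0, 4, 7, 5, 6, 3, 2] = [7, 1, 2, 3, 6, 4, 5, 0]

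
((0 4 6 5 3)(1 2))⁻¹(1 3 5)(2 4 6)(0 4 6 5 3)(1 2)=(0 3 2)(1 6 5)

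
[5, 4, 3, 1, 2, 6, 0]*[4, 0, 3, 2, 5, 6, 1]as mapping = [0→6, 1→5, 2→2, 3→0, 4→3, 5→1, 6→4]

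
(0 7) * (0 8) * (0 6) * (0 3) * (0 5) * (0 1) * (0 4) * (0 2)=(0 7 8 6 3 5 1 4 2)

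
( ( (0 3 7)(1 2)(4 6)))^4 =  (0 3 7)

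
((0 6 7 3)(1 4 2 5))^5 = (0 6 7 3)(1 4 2 5)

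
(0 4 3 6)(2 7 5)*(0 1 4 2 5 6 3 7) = (0 2)(1 4 7 6)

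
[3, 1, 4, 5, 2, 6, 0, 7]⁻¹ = [6, 1, 4, 0, 2, 3, 5, 7]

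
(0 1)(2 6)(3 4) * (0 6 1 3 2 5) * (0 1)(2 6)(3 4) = (0 4 6 5 1 2)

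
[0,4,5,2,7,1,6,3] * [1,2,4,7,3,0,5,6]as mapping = [0→1,1→3,2→0,3→4,4→6,5→2,6→5,7→7]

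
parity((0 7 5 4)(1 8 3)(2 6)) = even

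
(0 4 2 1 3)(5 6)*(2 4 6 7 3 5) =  (0 6 2 1 5 7 3)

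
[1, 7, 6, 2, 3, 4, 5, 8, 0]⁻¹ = [8, 0, 3, 4, 5, 6, 2, 1, 7]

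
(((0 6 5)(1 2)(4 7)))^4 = (0 6 5)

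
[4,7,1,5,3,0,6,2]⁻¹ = [5,2,7,4,0,3,6,1]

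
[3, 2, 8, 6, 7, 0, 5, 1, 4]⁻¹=[5, 7, 1, 0, 8, 6, 3, 4, 2]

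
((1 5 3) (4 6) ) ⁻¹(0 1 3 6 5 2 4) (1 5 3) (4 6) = (0 5 1 4 3 2 6) 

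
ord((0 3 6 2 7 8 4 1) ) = 8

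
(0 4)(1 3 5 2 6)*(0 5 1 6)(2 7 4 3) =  (0 3 1 2)(4 5 7)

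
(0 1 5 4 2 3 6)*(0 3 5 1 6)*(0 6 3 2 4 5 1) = (0 3 6 2 1)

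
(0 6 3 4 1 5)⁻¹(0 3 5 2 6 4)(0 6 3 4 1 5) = (0 2 3 1 6 4)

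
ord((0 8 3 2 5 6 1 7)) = 8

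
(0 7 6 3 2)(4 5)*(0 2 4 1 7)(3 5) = (1 7 6 5)(3 4)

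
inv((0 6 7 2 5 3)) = (0 3 5 2 7 6)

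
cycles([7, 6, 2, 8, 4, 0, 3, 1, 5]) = (0 7 1 6 3 8 5)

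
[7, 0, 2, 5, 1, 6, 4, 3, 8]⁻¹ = [1, 4, 2, 7, 6, 3, 5, 0, 8]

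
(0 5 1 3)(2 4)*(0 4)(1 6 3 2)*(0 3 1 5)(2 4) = (1 4 5 6)(2 3)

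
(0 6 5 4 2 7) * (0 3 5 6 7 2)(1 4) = (0 7 3 5 1 4)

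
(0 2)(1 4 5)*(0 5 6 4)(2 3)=(0 3 2 5 1)(4 6)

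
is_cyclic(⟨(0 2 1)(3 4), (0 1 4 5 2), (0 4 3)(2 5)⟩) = no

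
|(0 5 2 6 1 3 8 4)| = 8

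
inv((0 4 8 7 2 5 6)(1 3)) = (0 6 5 2 7 8 4)(1 3)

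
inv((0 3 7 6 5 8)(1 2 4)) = (0 8 5 6 7 3)(1 4 2)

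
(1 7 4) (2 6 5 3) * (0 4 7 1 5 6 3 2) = (0 4 5 2 3) 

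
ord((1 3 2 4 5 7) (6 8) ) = 6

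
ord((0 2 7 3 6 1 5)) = 7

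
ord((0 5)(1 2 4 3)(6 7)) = 4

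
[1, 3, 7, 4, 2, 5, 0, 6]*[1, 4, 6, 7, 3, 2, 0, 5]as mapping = [0→4, 1→7, 2→5, 3→3, 4→6, 5→2, 6→1, 7→0]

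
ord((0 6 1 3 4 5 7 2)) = 8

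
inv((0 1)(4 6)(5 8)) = (0 1)(4 6)(5 8)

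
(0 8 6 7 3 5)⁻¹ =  (0 5 3 7 6 8)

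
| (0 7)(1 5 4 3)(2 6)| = 4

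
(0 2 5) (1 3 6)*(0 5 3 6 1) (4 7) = (0 2 3 1 6) (4 7) 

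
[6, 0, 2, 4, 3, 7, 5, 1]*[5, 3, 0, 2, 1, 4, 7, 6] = [7, 5, 0, 1, 2, 6, 4, 3]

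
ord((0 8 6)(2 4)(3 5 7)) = 6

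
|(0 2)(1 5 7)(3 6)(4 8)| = 6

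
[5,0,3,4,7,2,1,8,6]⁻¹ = [1,6,5,2,3,0,8,4,7]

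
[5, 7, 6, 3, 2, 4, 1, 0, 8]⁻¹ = [7, 6, 4, 3, 5, 0, 2, 1, 8]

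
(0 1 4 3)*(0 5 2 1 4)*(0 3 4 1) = (0 1 3 5 2)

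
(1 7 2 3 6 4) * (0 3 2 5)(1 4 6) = (0 3 1 7 5)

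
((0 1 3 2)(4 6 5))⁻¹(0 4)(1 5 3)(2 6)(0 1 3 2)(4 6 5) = (0 5)(1 6)(2 3 4)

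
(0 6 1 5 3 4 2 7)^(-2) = (0 2 3 1)(4 5 6 7)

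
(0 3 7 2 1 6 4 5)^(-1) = (0 5 4 6 1 2 7 3)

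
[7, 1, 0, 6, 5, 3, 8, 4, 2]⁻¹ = [2, 1, 8, 5, 7, 4, 3, 0, 6]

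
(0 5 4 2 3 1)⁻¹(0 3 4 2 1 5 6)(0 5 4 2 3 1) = (0 4 6 5 1 2 3)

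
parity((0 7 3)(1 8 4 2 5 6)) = odd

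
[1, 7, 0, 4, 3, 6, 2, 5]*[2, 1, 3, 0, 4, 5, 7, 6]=[1, 6, 2, 4, 0, 7, 3, 5]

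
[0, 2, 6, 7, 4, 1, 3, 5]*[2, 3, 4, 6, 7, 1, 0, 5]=[2, 4, 0, 5, 7, 3, 6, 1]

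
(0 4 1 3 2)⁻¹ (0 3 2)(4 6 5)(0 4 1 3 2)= (0 4 2)(1 6 5)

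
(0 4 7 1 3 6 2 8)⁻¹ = (0 8 2 6 3 1 7 4)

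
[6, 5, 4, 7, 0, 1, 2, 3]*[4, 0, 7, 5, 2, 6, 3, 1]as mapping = [0→3, 1→6, 2→2, 3→1, 4→4, 5→0, 6→7, 7→5]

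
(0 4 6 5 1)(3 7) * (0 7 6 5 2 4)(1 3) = (1 7)(2 4 5 3 6)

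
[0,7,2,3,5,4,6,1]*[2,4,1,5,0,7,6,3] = [2,3,1,5,7,0,6,4]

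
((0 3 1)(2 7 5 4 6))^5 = (0 1 3)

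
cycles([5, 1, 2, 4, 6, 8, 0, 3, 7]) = (0 5 8 7 3 4 6)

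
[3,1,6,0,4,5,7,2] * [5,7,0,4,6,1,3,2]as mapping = [0→4,1→7,2→3,3→5,4→6,5→1,6→2,7→0]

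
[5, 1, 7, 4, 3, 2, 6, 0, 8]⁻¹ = [7, 1, 5, 4, 3, 0, 6, 2, 8]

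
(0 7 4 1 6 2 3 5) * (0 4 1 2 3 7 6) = (0 6 3 5 4 2 7 1)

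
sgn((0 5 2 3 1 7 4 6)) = -1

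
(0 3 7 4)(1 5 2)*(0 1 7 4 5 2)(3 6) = (0 6 3 4 1 2 7 5)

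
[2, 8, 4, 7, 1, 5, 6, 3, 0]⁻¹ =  [8, 4, 0, 7, 2, 5, 6, 3, 1]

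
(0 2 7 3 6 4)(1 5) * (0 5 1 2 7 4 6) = (0 7 3)(2 4 5)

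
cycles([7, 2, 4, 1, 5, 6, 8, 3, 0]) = (0 7 3 1 2 4 5 6 8)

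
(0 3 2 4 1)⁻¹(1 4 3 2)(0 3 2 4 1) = (0 1 2 4)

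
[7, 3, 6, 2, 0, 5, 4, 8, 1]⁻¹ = [4, 8, 3, 1, 6, 5, 2, 0, 7]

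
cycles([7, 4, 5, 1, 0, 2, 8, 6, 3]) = (0 7 6 8 3 1 4)(2 5)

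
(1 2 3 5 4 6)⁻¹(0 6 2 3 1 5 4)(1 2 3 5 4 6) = (0 1 3 5 2 4 6)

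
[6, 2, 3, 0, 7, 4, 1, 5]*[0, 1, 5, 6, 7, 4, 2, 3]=[2, 5, 6, 0, 3, 7, 1, 4]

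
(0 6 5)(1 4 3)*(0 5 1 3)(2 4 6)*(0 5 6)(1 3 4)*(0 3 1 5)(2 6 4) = (0 6 1 3 2 5 4)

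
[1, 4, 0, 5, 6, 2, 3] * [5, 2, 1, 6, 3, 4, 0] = [2, 3, 5, 4, 0, 1, 6]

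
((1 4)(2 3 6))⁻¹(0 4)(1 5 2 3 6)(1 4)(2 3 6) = (0 1)(2 4 5 3 6)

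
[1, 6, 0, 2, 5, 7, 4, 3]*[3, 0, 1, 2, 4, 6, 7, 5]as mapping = [0→0, 1→7, 2→3, 3→1, 4→6, 5→5, 6→4, 7→2]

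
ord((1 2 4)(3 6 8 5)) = 12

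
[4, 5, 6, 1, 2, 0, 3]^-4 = [6, 4, 1, 0, 3, 2, 5]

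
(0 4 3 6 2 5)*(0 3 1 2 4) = (1 2 5 3 6 4)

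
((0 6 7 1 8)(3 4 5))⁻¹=(0 8 1 7 6)(3 5 4)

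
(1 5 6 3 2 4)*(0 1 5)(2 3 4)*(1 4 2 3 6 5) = (0 4 1)(2 3 6)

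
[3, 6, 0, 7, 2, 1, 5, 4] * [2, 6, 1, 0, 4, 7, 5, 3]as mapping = [0→0, 1→5, 2→2, 3→3, 4→1, 5→6, 6→7, 7→4]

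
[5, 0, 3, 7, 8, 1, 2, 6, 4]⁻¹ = [1, 5, 6, 2, 8, 0, 7, 3, 4]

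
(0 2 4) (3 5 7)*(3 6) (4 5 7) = (0 2 5 4) (3 7 6) 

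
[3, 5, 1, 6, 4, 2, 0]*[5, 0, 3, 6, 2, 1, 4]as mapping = [0→6, 1→1, 2→0, 3→4, 4→2, 5→3, 6→5]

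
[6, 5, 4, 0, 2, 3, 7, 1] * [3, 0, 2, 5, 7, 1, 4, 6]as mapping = [0→4, 1→1, 2→7, 3→3, 4→2, 5→5, 6→6, 7→0]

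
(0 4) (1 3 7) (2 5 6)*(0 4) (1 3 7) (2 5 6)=(1 7 3) (2 6 5) 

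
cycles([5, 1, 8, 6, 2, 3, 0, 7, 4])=(0 5 3 6)(2 8 4)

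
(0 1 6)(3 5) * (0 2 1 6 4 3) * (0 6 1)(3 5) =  (0 1 4 5 6 2)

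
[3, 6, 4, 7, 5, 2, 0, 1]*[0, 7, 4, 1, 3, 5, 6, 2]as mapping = [0→1, 1→6, 2→3, 3→2, 4→5, 5→4, 6→0, 7→7]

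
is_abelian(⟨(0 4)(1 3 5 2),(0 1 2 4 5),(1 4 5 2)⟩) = no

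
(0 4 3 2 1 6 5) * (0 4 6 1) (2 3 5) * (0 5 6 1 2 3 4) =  (0 1 2 5) (3 4 6) 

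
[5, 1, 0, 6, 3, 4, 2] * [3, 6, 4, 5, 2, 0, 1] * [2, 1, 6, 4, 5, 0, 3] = [2, 3, 4, 1, 0, 6, 5]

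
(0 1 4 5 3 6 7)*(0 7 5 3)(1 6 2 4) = (0 6 5)(2 4 3)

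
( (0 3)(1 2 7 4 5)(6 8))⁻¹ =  (0 3)(1 5 4 7 2)(6 8)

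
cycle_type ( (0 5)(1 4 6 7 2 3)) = 2.6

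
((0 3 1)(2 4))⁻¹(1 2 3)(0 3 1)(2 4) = (0 4 1)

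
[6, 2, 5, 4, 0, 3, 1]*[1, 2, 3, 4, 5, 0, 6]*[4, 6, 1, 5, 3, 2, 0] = [0, 5, 4, 2, 6, 3, 1]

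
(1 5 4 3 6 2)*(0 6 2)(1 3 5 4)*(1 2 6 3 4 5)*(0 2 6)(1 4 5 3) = (0 1 3)(2 5 6)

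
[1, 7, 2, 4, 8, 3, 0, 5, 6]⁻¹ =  [6, 0, 2, 5, 3, 7, 8, 1, 4]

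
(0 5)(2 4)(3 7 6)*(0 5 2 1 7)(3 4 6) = (0 2 6 4 1 7 3)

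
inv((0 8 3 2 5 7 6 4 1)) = (0 1 4 6 7 5 2 3 8)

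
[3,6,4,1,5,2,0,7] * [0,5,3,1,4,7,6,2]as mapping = [0→1,1→6,2→4,3→5,4→7,5→3,6→0,7→2]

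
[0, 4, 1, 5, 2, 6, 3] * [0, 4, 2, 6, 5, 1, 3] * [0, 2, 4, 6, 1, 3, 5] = [0, 3, 1, 2, 4, 6, 5]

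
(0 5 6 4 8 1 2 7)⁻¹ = (0 7 2 1 8 4 6 5)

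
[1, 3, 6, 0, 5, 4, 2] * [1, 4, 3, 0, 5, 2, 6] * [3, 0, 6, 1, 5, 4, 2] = [5, 3, 2, 0, 6, 4, 1]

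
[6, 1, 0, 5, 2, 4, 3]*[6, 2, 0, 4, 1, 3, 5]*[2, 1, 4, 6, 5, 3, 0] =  [3, 4, 0, 6, 2, 1, 5]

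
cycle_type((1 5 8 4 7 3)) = 6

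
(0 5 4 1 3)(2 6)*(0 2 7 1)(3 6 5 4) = (0 4)(1 6 7)(2 5 3)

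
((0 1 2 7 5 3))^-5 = (0 1 2 7 5 3)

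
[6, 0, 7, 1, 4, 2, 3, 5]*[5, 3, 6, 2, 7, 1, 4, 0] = [4, 5, 0, 3, 7, 6, 2, 1]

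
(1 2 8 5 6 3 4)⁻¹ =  (1 4 3 6 5 8 2)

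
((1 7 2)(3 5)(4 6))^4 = (1 7 2)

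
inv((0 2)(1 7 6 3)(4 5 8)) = (0 2)(1 3 6 7)(4 8 5)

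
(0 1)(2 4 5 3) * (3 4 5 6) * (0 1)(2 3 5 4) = (2 4 6 5)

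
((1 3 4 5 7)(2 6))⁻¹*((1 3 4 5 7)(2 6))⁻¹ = (1 5 3 7 4)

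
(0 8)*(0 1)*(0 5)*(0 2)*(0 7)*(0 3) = (0 8 1 5 2 7 3)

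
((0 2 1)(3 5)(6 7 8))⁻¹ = (0 1 2)(3 5)(6 8 7)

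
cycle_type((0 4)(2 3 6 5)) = 2.4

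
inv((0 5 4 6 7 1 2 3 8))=(0 8 3 2 1 7 6 4 5)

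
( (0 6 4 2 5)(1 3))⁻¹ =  (0 5 2 4 6)(1 3)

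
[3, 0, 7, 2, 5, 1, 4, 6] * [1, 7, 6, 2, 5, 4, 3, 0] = [2, 1, 0, 6, 4, 7, 5, 3]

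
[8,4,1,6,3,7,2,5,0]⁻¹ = [8,2,6,4,1,7,3,5,0]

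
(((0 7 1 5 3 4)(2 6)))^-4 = (0 1 3)(4 7 5)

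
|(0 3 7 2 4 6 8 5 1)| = 9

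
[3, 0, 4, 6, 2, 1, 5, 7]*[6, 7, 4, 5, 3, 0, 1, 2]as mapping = [0→5, 1→6, 2→3, 3→1, 4→4, 5→7, 6→0, 7→2]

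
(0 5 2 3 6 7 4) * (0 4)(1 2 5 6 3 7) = (0 6 1 2 7)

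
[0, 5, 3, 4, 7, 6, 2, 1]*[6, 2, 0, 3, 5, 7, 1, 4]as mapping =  [0→6, 1→7, 2→3, 3→5, 4→4, 5→1, 6→0, 7→2]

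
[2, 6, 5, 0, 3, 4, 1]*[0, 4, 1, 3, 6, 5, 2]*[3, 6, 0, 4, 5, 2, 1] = [6, 0, 2, 3, 4, 1, 5]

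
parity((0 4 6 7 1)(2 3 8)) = even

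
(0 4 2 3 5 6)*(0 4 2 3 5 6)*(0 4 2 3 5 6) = (0 3)(2 6)(4 5)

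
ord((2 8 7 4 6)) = 5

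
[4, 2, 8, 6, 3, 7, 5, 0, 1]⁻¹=[7, 8, 1, 4, 0, 6, 3, 5, 2]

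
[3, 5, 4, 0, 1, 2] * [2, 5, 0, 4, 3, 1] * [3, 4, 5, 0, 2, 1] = [2, 4, 0, 5, 1, 3]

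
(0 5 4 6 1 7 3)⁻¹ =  (0 3 7 1 6 4 5)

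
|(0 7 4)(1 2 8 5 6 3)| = 6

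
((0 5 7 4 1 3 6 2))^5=(0 3 7 2 1 5 6 4)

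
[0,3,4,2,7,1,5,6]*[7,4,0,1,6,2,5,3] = [7,1,6,0,3,4,2,5]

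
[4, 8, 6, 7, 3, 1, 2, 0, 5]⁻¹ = [7, 5, 6, 4, 0, 8, 2, 3, 1]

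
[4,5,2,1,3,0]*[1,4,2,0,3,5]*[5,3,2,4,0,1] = [4,1,2,0,5,3]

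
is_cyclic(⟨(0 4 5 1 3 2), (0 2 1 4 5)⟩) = no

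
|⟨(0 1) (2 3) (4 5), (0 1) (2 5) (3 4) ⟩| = 4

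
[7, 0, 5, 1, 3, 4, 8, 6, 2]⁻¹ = [1, 3, 8, 4, 5, 2, 7, 0, 6]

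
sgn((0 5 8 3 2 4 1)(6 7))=-1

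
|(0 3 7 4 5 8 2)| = 7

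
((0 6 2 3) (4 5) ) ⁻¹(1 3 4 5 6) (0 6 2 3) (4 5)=(0 5 4 2 1) 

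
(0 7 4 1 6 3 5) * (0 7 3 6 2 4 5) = (0 3)(1 2 4)(5 7)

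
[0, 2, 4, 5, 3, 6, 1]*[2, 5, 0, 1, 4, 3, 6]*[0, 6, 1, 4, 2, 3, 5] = [1, 0, 2, 4, 6, 5, 3]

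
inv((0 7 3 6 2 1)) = (0 1 2 6 3 7)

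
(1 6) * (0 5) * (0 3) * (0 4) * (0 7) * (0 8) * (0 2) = (0 5 3 4 7 8 2)(1 6)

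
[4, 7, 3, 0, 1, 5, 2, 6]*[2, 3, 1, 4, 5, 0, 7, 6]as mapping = [0→5, 1→6, 2→4, 3→2, 4→3, 5→0, 6→1, 7→7]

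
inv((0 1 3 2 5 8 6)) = (0 6 8 5 2 3 1)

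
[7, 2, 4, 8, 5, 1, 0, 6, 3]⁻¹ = [6, 5, 1, 8, 2, 4, 7, 0, 3]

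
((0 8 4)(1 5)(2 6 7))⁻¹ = (0 4 8)(1 5)(2 7 6)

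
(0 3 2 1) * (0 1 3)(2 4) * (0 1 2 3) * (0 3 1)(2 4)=(1 4)(2 3)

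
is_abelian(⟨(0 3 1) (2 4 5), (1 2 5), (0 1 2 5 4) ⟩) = no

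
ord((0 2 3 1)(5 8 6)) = 12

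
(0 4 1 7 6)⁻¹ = (0 6 7 1 4)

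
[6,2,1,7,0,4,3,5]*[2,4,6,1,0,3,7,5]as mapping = [0→7,1→6,2→4,3→5,4→2,5→0,6→1,7→3]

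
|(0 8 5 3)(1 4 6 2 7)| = 20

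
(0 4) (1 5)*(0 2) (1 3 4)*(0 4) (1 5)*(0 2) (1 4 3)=(0 5 1 4) (2 3) 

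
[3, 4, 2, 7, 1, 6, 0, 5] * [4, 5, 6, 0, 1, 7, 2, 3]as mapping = [0→0, 1→1, 2→6, 3→3, 4→5, 5→2, 6→4, 7→7]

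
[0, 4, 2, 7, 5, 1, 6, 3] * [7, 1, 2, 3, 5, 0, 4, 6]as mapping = [0→7, 1→5, 2→2, 3→6, 4→0, 5→1, 6→4, 7→3]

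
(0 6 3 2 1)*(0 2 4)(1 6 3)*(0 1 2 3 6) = (0 6 2)(1 3 4)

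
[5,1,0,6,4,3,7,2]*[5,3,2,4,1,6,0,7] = [6,3,5,0,1,4,7,2]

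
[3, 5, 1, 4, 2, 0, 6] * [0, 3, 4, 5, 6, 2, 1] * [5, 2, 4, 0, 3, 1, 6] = [1, 4, 0, 6, 3, 5, 2]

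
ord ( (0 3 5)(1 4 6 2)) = 12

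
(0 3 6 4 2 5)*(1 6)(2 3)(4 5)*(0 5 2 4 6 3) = (0 4)(1 3)(2 6)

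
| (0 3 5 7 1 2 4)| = 7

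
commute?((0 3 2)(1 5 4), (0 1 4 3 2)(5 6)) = no:(0 3 2)(1 5 4)*(0 1 4 3 2)(5 6) = (0 2 1 6 5 3), (0 1 4 3 2)(5 6)*(0 3 2)(1 5 4) = (0 5 6 4 2 3)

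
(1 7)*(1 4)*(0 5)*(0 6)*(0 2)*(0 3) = (0 5 6 2 3)(1 7 4)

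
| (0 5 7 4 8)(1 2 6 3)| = 20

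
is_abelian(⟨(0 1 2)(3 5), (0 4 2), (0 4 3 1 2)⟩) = no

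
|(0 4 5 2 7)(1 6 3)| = 15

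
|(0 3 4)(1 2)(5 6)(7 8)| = 6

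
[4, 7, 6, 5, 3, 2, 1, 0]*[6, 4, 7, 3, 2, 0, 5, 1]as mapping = [0→2, 1→1, 2→5, 3→0, 4→3, 5→7, 6→4, 7→6]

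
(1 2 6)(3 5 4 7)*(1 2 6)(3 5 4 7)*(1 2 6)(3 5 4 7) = (3 7 4 5)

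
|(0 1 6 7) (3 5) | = 4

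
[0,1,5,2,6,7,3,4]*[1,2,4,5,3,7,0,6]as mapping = [0→1,1→2,2→7,3→4,4→0,5→6,6→5,7→3]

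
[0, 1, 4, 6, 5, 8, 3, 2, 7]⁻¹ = [0, 1, 7, 6, 2, 4, 3, 8, 5]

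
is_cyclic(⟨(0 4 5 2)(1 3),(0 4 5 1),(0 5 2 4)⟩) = no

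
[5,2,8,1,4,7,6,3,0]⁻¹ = [8,3,1,7,4,0,6,5,2]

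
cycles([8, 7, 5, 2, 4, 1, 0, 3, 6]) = (0 8 6)(1 7 3 2 5)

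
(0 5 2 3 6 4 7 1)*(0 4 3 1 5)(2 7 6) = (1 4 6 3 2)(5 7)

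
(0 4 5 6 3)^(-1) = (0 3 6 5 4)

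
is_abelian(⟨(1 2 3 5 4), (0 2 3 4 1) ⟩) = no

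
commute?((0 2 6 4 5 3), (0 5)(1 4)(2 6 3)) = no:(0 2 6 4 5 3)*(0 5)(1 4)(2 6 3) = (0 6 1 4)(2 3 5), (0 5)(1 4)(2 6 3)*(0 2 6 4 5 3) = (0 3 6)(1 5 2 4)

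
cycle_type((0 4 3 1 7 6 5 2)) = 8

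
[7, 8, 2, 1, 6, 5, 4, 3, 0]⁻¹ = [8, 3, 2, 7, 6, 5, 4, 0, 1]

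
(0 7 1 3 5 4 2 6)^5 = (0 4 1 6 5 7 2 3)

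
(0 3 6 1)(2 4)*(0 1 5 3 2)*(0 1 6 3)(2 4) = (0 4 1 6 5)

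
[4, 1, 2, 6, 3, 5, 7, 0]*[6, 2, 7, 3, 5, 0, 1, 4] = [5, 2, 7, 1, 3, 0, 4, 6]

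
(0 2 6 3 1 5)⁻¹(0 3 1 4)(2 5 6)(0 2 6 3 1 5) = (0 3 6)(1 5 4 2)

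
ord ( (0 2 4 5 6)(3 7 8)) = 15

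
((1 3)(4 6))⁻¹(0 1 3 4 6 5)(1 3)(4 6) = (0 3 1 6 4 5)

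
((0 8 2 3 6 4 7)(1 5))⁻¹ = (0 7 4 6 3 2 8)(1 5)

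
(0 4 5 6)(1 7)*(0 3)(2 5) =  (0 4 2 5 6 3)(1 7)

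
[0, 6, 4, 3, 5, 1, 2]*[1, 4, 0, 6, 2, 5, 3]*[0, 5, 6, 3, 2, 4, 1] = [5, 3, 6, 1, 4, 2, 0]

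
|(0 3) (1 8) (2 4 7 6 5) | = 10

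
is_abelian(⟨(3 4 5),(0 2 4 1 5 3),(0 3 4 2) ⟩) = no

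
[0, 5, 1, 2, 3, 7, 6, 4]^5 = [0, 2, 3, 4, 7, 1, 6, 5]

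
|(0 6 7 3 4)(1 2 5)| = 15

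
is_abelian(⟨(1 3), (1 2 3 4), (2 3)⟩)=no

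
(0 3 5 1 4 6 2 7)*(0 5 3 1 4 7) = (0 1 7 5 4 6 2)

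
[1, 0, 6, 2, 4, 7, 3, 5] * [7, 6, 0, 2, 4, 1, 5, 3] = [6, 7, 5, 0, 4, 3, 2, 1]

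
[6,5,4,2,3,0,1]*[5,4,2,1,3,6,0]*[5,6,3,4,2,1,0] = [5,0,4,3,6,1,2] 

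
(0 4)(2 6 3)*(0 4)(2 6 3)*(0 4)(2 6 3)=(0 4)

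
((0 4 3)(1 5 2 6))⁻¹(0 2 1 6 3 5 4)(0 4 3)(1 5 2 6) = (0 2 3 4 6 5 1)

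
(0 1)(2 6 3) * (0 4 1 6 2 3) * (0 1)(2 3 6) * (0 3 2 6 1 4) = (0 6 4 3 1)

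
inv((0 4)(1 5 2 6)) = (0 4)(1 6 2 5)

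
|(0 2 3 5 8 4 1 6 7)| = 9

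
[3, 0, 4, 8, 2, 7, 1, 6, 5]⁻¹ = [1, 6, 4, 0, 2, 8, 7, 5, 3]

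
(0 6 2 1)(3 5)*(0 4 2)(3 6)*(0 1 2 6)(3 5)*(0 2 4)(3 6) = (0 5 2 4 3 6 1)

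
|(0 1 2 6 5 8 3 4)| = 8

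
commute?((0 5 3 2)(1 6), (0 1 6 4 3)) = no:(0 5 3 2)(1 6)*(0 1 6 4 3) = (0 5)(1 4 3 2), (0 1 6 4 3)*(0 5 3 2)(1 6) = (0 6 4 2)(3 5)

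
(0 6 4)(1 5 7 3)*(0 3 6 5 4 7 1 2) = (0 5 1 4 3 2)(6 7)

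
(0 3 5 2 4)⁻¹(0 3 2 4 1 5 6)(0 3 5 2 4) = (0 1 2 6 3 5 4)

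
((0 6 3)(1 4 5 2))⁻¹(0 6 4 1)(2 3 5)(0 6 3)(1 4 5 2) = (0 2 1)(3 5 4 6)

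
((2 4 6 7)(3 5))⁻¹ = (2 7 6 4)(3 5)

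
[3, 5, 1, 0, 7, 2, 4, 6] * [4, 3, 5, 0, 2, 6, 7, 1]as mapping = [0→0, 1→6, 2→3, 3→4, 4→1, 5→5, 6→2, 7→7]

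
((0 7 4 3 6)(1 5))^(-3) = (0 4 6 7 3)(1 5)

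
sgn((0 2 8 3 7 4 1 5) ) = -1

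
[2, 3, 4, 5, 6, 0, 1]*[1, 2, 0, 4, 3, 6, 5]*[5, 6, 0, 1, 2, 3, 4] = [5, 2, 1, 4, 3, 6, 0]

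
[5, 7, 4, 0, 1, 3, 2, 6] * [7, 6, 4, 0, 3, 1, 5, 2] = [1, 2, 3, 7, 6, 0, 4, 5]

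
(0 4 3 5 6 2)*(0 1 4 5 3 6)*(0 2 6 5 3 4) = (0 3 4 5 2 1)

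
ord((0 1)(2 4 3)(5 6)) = 6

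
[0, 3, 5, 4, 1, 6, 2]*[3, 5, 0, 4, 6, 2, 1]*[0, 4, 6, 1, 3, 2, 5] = [1, 3, 6, 5, 2, 4, 0]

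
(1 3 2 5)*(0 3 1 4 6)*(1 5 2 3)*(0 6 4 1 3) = (0 3)(1 5)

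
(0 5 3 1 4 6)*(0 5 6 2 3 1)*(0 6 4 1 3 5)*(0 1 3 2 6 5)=(0 4 6 1 3 5 2)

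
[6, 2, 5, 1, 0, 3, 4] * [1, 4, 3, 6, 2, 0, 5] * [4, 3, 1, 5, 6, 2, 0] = [2, 5, 4, 6, 3, 0, 1]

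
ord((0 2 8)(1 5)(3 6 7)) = 6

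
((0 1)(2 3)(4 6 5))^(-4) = (4 5 6)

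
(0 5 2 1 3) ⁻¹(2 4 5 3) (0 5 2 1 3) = (0 1 4 2) 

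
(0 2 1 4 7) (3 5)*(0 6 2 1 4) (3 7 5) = (0 1) (2 4 5 7 6) 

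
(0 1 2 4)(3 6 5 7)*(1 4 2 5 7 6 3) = (0 4)(1 5 6 7)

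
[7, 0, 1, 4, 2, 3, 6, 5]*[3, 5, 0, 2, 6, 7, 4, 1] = [1, 3, 5, 6, 0, 2, 4, 7]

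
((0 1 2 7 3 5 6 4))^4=(0 3)(1 5)(2 6)(4 7)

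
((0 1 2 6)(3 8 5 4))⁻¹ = (0 6 2 1)(3 4 5 8)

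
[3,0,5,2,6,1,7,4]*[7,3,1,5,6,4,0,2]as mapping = [0→5,1→7,2→4,3→1,4→0,5→3,6→2,7→6]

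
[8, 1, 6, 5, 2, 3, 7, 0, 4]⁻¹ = [7, 1, 4, 5, 8, 3, 2, 6, 0]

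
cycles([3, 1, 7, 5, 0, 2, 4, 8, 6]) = (0 3 5 2 7 8 6 4) 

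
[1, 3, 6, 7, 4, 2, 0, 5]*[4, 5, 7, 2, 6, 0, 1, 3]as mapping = [0→5, 1→2, 2→1, 3→3, 4→6, 5→7, 6→4, 7→0]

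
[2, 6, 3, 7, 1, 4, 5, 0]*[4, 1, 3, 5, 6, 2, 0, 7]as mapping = [0→3, 1→0, 2→5, 3→7, 4→1, 5→6, 6→2, 7→4]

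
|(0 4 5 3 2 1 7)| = 7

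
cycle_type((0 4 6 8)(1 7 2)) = 3.4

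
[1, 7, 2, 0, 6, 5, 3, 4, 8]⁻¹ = [3, 0, 2, 6, 7, 5, 4, 1, 8]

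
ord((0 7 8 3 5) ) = 5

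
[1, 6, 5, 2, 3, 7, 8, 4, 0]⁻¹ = [8, 0, 3, 4, 7, 2, 1, 5, 6]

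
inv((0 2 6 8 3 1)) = (0 1 3 8 6 2)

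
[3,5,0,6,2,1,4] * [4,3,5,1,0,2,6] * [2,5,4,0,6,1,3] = [5,4,6,3,1,0,2]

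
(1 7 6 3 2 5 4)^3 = (1 3 4 6 5 7 2)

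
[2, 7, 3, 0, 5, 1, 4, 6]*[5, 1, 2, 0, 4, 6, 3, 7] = [2, 7, 0, 5, 6, 1, 4, 3]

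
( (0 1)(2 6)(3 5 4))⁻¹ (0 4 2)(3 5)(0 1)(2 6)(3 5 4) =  (1 3 6)(4 5)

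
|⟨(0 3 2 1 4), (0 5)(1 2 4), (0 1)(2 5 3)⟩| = 720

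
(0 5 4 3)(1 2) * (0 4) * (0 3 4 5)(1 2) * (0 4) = (0 4)(3 5)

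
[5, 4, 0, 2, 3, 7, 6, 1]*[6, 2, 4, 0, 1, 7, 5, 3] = [7, 1, 6, 4, 0, 3, 5, 2]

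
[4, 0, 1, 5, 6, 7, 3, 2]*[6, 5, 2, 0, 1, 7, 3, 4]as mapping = [0→1, 1→6, 2→5, 3→7, 4→3, 5→4, 6→0, 7→2]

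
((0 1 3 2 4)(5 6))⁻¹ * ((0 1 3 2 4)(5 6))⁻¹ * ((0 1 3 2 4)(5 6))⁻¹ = (0 3 4 1 2)(5 6)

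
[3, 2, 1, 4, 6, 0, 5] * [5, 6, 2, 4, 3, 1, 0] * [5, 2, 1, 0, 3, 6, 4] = [3, 1, 4, 0, 5, 6, 2]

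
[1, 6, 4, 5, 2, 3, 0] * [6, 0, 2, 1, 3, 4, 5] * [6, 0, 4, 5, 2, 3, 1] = [6, 3, 5, 2, 4, 0, 1]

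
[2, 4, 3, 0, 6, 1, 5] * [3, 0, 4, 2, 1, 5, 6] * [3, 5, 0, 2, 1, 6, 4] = [1, 5, 0, 2, 4, 3, 6]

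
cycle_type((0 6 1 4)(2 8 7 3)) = 4^2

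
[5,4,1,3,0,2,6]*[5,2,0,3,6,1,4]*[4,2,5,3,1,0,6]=[2,6,5,3,0,4,1]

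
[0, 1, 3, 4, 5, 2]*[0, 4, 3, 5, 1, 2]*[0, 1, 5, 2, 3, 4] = [0, 3, 4, 1, 5, 2]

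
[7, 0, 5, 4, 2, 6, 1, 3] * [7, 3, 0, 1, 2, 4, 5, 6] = [6, 7, 4, 2, 0, 5, 3, 1]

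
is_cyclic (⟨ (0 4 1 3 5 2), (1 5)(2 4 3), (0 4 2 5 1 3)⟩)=no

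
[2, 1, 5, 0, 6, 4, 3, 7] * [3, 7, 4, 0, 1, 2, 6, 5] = [4, 7, 2, 3, 6, 1, 0, 5]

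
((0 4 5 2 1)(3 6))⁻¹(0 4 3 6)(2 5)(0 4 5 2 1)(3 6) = (1 2)(3 4 5 6)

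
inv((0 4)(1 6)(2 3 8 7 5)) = (0 4)(1 6)(2 5 7 8 3)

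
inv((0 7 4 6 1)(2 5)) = (0 1 6 4 7)(2 5)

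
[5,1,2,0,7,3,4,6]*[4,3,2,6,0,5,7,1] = [5,3,2,4,1,6,0,7]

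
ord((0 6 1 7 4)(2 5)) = 10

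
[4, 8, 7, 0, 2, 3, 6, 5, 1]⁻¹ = [3, 8, 4, 5, 0, 7, 6, 2, 1]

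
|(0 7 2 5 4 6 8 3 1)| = 9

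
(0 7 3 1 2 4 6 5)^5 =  (0 4 3 5 2 7 6 1)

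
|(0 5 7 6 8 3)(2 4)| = 6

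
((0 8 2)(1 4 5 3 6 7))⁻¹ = (0 2 8)(1 7 6 3 5 4)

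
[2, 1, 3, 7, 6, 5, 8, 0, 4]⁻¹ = [7, 1, 0, 2, 8, 5, 4, 3, 6]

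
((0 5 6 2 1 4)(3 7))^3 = (0 2)(1 5)(3 7)(4 6)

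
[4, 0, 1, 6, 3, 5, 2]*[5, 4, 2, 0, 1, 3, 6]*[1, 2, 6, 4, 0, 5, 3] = [2, 5, 0, 3, 1, 4, 6]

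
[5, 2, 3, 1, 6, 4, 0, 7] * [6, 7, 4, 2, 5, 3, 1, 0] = [3, 4, 2, 7, 1, 5, 6, 0]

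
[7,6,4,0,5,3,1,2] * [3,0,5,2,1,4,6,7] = [7,6,1,3,4,2,0,5]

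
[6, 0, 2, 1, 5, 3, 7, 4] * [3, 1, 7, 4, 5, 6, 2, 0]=[2, 3, 7, 1, 6, 4, 0, 5] 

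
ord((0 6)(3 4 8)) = 6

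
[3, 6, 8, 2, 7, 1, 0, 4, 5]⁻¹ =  [6, 5, 3, 0, 7, 8, 1, 4, 2]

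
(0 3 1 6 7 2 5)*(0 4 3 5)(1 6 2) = (0 5 4 3 6 7 1 2)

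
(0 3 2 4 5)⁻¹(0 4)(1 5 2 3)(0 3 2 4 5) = (0 4 2 1)(3 5)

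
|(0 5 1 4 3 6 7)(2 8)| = 14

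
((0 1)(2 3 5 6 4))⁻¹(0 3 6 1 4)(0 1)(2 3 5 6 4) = (0 2 1 5 4)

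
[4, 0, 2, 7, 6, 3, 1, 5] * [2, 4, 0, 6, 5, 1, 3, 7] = [5, 2, 0, 7, 3, 6, 4, 1]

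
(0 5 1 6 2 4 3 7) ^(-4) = (0 2) (1 3) (4 5) (6 7) 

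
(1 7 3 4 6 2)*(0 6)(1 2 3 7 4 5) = (0 6 3 5 1 4)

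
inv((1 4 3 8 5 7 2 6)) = (1 6 2 7 5 8 3 4)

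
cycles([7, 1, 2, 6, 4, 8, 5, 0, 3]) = (0 7)(3 6 5 8)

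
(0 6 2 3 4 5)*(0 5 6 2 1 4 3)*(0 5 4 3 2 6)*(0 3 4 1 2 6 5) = (0 5 1 4 3 6 2) 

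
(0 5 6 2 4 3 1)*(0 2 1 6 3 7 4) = (0 5 3 6 1 2)(4 7)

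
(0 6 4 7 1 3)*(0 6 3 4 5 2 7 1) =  (0 3 6 5 2 7)(1 4)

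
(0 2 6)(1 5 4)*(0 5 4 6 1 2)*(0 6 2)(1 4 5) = (0 6 1 5 2 4)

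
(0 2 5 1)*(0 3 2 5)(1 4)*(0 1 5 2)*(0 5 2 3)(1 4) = (0 3 5 1)(2 4)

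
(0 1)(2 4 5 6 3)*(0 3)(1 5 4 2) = (0 5 6)(1 3)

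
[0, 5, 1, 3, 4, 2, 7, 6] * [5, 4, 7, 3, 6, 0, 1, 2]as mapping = [0→5, 1→0, 2→4, 3→3, 4→6, 5→7, 6→2, 7→1]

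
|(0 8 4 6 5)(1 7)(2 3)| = 10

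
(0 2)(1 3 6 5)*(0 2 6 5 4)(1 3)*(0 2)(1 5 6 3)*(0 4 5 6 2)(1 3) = (0 1 6 5 3 2 4)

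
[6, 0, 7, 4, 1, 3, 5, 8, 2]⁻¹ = [1, 4, 8, 5, 3, 6, 0, 2, 7]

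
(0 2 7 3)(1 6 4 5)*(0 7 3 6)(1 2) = (0 1)(2 3 7 6 4 5)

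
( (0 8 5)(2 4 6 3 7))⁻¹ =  (0 5 8)(2 7 3 6 4)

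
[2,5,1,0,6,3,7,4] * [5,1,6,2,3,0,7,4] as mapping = [0→6,1→0,2→1,3→5,4→7,5→2,6→4,7→3] 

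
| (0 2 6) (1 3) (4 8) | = 6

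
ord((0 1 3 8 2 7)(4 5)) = 6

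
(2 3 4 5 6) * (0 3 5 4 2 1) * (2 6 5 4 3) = (0 2 4 3 6 1)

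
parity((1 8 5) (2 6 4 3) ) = odd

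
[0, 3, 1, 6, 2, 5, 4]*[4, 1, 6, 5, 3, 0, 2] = [4, 5, 1, 2, 6, 0, 3]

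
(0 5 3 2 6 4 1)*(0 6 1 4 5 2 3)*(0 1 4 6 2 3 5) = (0 3 5 1 2 4 6)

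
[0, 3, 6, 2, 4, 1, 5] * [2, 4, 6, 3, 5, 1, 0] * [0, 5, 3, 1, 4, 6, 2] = [3, 1, 0, 2, 6, 4, 5]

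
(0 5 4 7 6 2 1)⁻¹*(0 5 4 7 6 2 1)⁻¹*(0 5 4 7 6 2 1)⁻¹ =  (0 6 5 2 4 1 7)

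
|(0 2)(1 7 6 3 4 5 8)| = 14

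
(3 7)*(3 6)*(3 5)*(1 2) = (1 2)(3 7 6 5)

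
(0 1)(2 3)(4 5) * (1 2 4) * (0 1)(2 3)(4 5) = (0 3 5)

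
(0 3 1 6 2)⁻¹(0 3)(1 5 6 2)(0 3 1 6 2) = (0 6 5 2)(1 3)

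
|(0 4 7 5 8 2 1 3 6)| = 9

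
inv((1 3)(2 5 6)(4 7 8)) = (1 3)(2 6 5)(4 8 7)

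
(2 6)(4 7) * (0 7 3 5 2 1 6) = (0 7 4 3 5 2)(1 6)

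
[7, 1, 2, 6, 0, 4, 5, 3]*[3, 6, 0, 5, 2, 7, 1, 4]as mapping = [0→4, 1→6, 2→0, 3→1, 4→3, 5→2, 6→7, 7→5]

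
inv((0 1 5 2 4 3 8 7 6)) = (0 6 7 8 3 4 2 5 1)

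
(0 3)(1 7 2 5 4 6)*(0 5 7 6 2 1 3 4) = (0 4 2 7 1 6 3 5)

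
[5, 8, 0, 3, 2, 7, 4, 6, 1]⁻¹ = [2, 8, 4, 3, 6, 0, 7, 5, 1]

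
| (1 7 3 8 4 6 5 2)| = 8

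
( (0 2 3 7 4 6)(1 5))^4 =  (0 4 3)(2 6 7)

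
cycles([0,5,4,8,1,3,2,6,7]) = (1 5 3 8 7 6 2 4)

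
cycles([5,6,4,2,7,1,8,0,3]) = (0 5 1 6 8 3 2 4 7)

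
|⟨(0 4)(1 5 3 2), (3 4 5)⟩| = 360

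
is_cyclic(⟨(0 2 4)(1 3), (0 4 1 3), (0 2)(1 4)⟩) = no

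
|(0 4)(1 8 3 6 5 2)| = 6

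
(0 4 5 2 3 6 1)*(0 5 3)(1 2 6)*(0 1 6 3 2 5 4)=(1 4 2)(3 6 5)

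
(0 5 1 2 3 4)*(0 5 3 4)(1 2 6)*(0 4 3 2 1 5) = (0 2 3 4)(1 6 5)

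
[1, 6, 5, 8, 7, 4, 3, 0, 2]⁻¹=[7, 0, 8, 6, 5, 2, 1, 4, 3]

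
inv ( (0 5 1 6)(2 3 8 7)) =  (0 6 1 5)(2 7 8 3)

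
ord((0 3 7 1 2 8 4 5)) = 8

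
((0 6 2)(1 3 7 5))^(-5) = (0 6 2)(1 5 7 3)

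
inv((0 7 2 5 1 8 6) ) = (0 6 8 1 5 2 7) 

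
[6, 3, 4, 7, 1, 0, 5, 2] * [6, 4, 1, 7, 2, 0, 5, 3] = [5, 7, 2, 3, 4, 6, 0, 1]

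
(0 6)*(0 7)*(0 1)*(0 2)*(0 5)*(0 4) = (0 6 7 1 2 5 4)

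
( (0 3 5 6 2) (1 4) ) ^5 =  (1 4) 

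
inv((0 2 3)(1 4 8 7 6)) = (0 3 2)(1 6 7 8 4)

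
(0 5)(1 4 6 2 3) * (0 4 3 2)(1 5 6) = (0 6)(1 3 5 4)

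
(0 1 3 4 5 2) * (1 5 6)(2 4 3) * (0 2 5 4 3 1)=(0 4 6)(1 5 3)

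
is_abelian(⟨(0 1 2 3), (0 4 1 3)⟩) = no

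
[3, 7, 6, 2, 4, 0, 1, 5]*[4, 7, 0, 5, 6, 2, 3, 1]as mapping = [0→5, 1→1, 2→3, 3→0, 4→6, 5→4, 6→7, 7→2]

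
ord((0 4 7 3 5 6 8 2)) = 8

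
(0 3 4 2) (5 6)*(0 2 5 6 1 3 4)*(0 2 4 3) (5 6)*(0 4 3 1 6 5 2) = (0 1 4 5 6 2 3) 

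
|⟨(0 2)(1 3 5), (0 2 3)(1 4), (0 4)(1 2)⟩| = 720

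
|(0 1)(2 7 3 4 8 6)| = 6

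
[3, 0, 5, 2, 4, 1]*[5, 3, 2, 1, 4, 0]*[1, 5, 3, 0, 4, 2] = [5, 2, 1, 3, 4, 0]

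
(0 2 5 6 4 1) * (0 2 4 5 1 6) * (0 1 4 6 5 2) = (0 6 2 4 5 1)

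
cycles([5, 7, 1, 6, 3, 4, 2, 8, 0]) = (0 5 4 3 6 2 1 7 8) 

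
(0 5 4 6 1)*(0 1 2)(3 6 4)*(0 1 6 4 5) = (1 6 2)(3 4 5)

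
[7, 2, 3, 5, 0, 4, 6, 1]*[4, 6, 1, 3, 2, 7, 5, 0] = [0, 1, 3, 7, 4, 2, 5, 6]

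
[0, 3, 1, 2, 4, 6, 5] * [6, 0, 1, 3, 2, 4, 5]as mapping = [0→6, 1→3, 2→0, 3→1, 4→2, 5→5, 6→4]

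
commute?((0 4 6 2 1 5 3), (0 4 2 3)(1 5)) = no:(0 4 6 2 1 5 3) * (0 4 2 3)(1 5) = (0 2 5)(3 4 6), (0 4 2 3)(1 5) * (0 4 6 2 1 5 3) = (0 6 2)(1 3 4)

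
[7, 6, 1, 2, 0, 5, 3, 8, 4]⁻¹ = [4, 2, 3, 6, 8, 5, 1, 0, 7]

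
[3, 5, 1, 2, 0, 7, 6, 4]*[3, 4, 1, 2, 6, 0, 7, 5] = [2, 0, 4, 1, 3, 5, 7, 6]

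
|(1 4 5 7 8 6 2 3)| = 8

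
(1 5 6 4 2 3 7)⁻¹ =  (1 7 3 2 4 6 5)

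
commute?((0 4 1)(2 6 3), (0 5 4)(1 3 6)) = no:(0 4 1)(2 6 3)*(0 5 4)(1 3 6) = (1 5 4 3 2), (0 5 4)(1 3 6)*(0 4 1)(2 6 3) = (0 5 1 2 6)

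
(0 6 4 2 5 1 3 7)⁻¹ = (0 7 3 1 5 2 4 6)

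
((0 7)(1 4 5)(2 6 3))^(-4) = (1 5 4)(2 3 6)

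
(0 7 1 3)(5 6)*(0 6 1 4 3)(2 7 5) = (0 5 1)(2 7 4 3 6)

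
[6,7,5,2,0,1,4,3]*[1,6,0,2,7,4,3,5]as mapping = [0→3,1→5,2→4,3→0,4→1,5→6,6→7,7→2]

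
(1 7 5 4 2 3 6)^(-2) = (1 3 4 7 6 2 5)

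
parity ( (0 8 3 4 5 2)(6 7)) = even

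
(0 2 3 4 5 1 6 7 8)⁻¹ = (0 8 7 6 1 5 4 3 2)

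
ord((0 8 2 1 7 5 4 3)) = 8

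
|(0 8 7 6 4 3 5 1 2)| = 9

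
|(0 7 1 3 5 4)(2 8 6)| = 6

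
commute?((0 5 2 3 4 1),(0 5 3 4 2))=no:(0 5 2 3 4 1) * (0 5 3 4 2)=(0 3 2 4 1 5),(0 5 3 4 2) * (0 5 2 3 4 1)=(0 2 5 4 3 1)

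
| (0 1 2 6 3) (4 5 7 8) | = 20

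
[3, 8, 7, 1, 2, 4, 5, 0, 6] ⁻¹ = [7, 3, 4, 0, 5, 6, 8, 2, 1] 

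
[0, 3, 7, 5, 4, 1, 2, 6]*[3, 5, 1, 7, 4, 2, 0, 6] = [3, 7, 6, 2, 4, 5, 1, 0]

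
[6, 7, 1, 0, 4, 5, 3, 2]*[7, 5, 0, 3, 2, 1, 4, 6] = [4, 6, 5, 7, 2, 1, 3, 0]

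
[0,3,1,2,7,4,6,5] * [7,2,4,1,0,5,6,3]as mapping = [0→7,1→1,2→2,3→4,4→3,5→0,6→6,7→5]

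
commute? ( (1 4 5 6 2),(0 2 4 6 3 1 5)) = no: (1 4 5 6 2) * (0 2 4 6 3 1 5) = (0 2 5 3 1 6 4),(0 2 4 6 3 1 5) * (1 4 5 6 2) = (0 1 6 3 4 2 5)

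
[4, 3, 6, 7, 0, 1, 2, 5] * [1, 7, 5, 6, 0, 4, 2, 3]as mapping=[0→0, 1→6, 2→2, 3→3, 4→1, 5→7, 6→5, 7→4]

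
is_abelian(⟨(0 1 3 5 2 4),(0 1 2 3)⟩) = no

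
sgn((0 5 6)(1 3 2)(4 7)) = -1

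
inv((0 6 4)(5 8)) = (0 4 6)(5 8)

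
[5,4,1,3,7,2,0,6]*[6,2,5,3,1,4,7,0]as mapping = [0→4,1→1,2→2,3→3,4→0,5→5,6→6,7→7]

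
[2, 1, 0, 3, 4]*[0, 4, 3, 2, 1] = [3, 4, 0, 2, 1]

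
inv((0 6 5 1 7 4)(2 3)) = (0 4 7 1 5 6)(2 3)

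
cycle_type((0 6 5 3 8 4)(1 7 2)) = 3.6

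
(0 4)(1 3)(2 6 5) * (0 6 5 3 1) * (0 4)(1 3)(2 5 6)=(1 3 4 2 6)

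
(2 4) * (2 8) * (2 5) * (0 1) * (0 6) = (0 1 6)(2 4 8 5)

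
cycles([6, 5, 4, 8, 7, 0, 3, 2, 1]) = (0 6 3 8 1 5)(2 4 7)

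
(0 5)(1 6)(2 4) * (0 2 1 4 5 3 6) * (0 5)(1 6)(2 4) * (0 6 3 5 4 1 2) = (0 5 1 4 3 2 6)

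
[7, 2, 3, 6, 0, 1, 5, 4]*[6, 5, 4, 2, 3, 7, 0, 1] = [1, 4, 2, 0, 6, 5, 7, 3]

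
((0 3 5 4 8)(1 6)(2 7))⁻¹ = (0 8 4 5 3)(1 6)(2 7)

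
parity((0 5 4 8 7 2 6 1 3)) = even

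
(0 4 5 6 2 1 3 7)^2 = (0 5 2 3)(1 7 4 6)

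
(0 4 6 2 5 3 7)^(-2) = (0 3 2 4 7 5 6)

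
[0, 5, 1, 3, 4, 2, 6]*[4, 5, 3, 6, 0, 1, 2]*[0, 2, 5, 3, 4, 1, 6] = [4, 2, 1, 6, 0, 3, 5]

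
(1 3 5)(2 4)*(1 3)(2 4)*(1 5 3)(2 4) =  (1 5)(2 4)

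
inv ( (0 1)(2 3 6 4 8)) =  (0 1)(2 8 4 6 3)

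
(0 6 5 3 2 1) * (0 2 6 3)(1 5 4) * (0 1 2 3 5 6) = (0 5 1 3)(2 6 4)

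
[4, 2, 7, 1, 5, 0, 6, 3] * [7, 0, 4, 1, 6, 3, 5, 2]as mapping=[0→6, 1→4, 2→2, 3→0, 4→3, 5→7, 6→5, 7→1]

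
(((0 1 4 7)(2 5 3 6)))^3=(0 7 4 1)(2 6 3 5)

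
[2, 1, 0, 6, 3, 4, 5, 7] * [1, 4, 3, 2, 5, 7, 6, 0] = [3, 4, 1, 6, 2, 5, 7, 0]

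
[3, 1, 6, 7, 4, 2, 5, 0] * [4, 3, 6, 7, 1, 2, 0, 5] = [7, 3, 0, 5, 1, 6, 2, 4]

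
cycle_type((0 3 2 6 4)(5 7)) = 2.5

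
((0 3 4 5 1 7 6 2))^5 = (0 7 4 2 1 3 6 5)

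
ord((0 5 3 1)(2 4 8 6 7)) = 20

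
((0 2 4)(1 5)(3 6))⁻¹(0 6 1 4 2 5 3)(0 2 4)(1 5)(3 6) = (0 4 1 6 2 3 5)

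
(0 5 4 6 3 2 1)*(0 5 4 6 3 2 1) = (0 4 3 1 5 6 2)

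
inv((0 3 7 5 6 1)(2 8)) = (0 1 6 5 7 3)(2 8)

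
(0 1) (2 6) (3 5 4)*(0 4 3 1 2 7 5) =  (0 2 6 7 5 3) (1 4) 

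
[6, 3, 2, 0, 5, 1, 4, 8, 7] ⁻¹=[3, 5, 2, 1, 6, 4, 0, 8, 7] 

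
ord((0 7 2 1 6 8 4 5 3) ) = 9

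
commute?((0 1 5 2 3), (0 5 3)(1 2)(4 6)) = no:(0 1 5 2 3)*(0 5 3)(1 2)(4 6) = (0 2)(1 3 5)(4 6), (0 5 3)(1 2)(4 6)*(0 1 5 2 3) = (0 2 5)(1 3)(4 6)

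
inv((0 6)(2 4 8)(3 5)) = (0 6)(2 8 4)(3 5)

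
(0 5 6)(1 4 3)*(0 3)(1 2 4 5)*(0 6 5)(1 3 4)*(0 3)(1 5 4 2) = (1 3)(2 5 4 6)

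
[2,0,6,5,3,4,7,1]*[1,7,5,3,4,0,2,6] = [5,1,2,0,3,4,6,7]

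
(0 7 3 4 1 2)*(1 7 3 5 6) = (0 3 4 7 5 6 1 2)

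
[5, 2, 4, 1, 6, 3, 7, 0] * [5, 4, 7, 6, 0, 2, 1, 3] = [2, 7, 0, 4, 1, 6, 3, 5]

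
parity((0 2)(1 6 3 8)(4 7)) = odd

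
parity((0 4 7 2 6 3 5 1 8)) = even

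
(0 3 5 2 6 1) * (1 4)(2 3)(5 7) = (0 2 6 4 1)(3 7 5)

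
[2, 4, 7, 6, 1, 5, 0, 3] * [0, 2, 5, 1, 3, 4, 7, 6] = [5, 3, 6, 7, 2, 4, 0, 1]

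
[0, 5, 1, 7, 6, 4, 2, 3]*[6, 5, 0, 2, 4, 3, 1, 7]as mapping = [0→6, 1→3, 2→5, 3→7, 4→1, 5→4, 6→0, 7→2]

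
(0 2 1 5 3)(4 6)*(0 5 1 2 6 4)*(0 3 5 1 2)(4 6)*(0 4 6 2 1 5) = (0 6 3 5)(2 4)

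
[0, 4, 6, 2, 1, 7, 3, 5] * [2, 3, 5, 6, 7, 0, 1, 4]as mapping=[0→2, 1→7, 2→1, 3→5, 4→3, 5→4, 6→6, 7→0]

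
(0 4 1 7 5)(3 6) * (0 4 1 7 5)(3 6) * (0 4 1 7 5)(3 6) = (0 7 4 5 1)(3 6)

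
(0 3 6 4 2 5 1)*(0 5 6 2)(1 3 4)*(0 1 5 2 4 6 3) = (0 6 5)(1 2 3 4)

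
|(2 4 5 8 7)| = 5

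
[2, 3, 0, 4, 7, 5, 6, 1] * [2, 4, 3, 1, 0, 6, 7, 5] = [3, 1, 2, 0, 5, 6, 7, 4]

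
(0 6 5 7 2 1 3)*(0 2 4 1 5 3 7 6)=(1 7 4)(2 5 6 3)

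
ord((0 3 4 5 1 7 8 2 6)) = 9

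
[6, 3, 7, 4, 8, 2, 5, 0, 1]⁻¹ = [7, 8, 5, 1, 3, 6, 0, 2, 4]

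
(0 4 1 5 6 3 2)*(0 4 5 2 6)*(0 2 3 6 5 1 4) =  (0 1 3 5 2) 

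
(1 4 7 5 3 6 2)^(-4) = (1 5 2 7 6 4 3)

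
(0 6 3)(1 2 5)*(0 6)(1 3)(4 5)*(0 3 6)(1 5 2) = (0 3)(2 4)(5 6)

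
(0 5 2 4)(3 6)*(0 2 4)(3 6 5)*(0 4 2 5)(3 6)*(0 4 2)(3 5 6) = (0 3 4 6 5)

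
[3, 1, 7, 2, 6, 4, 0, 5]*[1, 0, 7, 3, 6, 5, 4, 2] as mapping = [0→3, 1→0, 2→2, 3→7, 4→4, 5→6, 6→1, 7→5] 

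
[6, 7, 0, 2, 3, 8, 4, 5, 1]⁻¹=[2, 8, 3, 4, 6, 7, 0, 1, 5]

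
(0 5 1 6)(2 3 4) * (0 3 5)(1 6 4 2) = (1 4)(2 5 6 3)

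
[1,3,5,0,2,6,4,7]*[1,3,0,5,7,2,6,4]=[3,5,2,1,0,6,7,4]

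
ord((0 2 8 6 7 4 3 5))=8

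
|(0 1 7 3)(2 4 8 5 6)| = 20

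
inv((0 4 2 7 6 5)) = (0 5 6 7 2 4)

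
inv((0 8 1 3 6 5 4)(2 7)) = (0 4 5 6 3 1 8)(2 7)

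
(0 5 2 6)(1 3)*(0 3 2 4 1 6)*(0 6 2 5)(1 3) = (1 5 4 3 2 6)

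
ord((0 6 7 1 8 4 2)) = 7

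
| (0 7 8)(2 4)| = 6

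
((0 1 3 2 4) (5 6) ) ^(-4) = (0 1 3 2 4) 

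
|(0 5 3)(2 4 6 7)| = 12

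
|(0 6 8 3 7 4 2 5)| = 8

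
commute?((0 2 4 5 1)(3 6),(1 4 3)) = no:(0 2 4 5 1)(3 6) * (1 4 3) = (0 2 3 6 1)(4 5),(1 4 3) * (0 2 4 5 1)(3 6) = (0 2 4 6 3)(1 5)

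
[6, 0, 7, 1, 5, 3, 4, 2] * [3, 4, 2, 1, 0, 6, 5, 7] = [5, 3, 7, 4, 6, 1, 0, 2]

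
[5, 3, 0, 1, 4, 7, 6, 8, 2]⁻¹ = [2, 3, 8, 1, 4, 0, 6, 5, 7]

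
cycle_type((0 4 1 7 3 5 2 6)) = 8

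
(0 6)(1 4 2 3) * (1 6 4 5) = (0 4 2 3 6)(1 5)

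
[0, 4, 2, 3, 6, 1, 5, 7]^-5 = [0, 5, 2, 3, 1, 6, 4, 7]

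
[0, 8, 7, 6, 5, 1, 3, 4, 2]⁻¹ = [0, 5, 8, 6, 7, 4, 3, 2, 1]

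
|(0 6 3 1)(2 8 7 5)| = 4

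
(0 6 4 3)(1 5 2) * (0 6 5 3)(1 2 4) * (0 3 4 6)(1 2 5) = (0 1 4 3)(2 5 6)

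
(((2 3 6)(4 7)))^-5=(2 3 6)(4 7)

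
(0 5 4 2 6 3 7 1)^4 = (0 6)(1 2)(3 5)(4 7)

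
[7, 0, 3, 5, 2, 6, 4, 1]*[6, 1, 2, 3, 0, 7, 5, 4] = [4, 6, 3, 7, 2, 5, 0, 1]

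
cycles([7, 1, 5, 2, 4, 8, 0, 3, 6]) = (0 7 3 2 5 8 6)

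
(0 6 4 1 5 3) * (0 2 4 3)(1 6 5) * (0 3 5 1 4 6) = (0 1 4)(2 6 5 3)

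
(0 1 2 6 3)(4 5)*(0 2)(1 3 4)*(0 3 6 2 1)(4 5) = (0 6 5)(1 3)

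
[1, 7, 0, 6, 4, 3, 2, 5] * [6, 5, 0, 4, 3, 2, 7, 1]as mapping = [0→5, 1→1, 2→6, 3→7, 4→3, 5→4, 6→0, 7→2]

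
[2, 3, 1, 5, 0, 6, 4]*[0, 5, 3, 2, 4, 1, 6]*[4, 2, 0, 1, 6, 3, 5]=[1, 0, 3, 2, 4, 5, 6]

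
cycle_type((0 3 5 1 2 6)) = 6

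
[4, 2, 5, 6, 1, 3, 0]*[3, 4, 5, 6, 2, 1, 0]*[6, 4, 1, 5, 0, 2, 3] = [1, 2, 4, 6, 0, 3, 5]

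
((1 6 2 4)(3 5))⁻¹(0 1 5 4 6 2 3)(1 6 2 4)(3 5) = (0 6 3 1 2 4 5)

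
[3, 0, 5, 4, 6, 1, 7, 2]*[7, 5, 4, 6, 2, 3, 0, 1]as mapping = [0→6, 1→7, 2→3, 3→2, 4→0, 5→5, 6→1, 7→4]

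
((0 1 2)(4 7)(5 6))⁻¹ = (0 2 1)(4 7)(5 6)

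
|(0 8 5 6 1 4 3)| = 7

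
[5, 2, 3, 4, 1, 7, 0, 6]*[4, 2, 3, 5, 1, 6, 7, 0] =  [6, 3, 5, 1, 2, 0, 4, 7]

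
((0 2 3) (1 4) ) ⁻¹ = (0 3 2) (1 4) 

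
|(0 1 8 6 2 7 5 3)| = 8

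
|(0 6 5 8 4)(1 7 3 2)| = 20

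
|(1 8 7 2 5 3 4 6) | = 8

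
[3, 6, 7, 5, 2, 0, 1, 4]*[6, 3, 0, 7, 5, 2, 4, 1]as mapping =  [0→7, 1→4, 2→1, 3→2, 4→0, 5→6, 6→3, 7→5]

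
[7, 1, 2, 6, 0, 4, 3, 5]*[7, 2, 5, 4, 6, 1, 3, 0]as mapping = [0→0, 1→2, 2→5, 3→3, 4→7, 5→6, 6→4, 7→1]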